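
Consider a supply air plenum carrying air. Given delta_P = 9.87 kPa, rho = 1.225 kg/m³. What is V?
Formula: V = \sqrt{\frac{2 \Delta P}{\rho}}
V = √(2·(9.87·1000)/1.225) = 126.9 m/s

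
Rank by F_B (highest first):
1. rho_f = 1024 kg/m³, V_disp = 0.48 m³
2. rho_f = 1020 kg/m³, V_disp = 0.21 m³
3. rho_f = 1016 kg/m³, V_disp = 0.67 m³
Case 1: F_B = 4822 N
Case 2: F_B = 2101 N
Case 3: F_B = 6678 N
Ranking (highest first): 3, 1, 2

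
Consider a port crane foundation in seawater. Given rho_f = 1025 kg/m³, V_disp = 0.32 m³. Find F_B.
Formula: F_B = \rho_f g V_{disp}
F_B = 1025·9.81·0.32 = 3218 N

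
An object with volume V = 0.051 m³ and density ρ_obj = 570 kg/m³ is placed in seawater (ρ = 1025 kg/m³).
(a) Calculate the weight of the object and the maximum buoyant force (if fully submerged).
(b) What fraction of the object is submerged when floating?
(a) W=rho_obj*g*V=570*9.81*0.051=285.2 N; F_B(max)=rho*g*V=1025*9.81*0.051=512.8 N
(b) Floating fraction=rho_obj/rho=570/1025=0.556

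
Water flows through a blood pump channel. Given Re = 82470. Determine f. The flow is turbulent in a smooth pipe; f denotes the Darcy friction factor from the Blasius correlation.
Formula: f = \frac{0.316}{Re^{0.25}}
f = 0.316/82470^0.25 = 0.01865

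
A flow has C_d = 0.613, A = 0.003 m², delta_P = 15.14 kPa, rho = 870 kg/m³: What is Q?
Formula: Q = C_d A \sqrt{\frac{2 \Delta P}{\rho}}
Q = 0.613·0.003·√(2·(15.14·1000)/870)·1000 = 10.85 L/s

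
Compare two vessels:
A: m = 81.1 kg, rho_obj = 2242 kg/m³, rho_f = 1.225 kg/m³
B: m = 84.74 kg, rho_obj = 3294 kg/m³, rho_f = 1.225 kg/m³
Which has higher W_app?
W_app(A) = 795.2 N, W_app(B) = 831 N. Answer: B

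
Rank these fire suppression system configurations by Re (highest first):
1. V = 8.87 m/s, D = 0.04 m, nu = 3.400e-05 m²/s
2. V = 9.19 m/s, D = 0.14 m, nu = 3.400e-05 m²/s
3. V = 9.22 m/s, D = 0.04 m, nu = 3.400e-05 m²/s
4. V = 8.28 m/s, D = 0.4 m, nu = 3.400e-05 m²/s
Case 1: Re = 10435
Case 2: Re = 37841
Case 3: Re = 10847
Case 4: Re = 97412
Ranking (highest first): 4, 2, 3, 1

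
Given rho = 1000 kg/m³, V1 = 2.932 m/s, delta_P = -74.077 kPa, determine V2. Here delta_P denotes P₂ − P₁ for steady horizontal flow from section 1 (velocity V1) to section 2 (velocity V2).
Formula: \Delta P = \frac{1}{2} \rho (V_1^2 - V_2^2)
Substituting knowns: -74.077 = 0.5·1000·(2.932² − V2²)/1000
Solving for V2: V2 = √(2.932² − 2·(-74.077·1000)/1000) = 12.52 m/s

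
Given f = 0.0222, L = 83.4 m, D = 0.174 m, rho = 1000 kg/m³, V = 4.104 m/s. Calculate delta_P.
Formula: \Delta P = f \frac{L}{D} \frac{\rho V^2}{2}
delta_P = 0.0222·(83.4/0.174)·0.5·1000·4.104²/1000 = 89.61 kPa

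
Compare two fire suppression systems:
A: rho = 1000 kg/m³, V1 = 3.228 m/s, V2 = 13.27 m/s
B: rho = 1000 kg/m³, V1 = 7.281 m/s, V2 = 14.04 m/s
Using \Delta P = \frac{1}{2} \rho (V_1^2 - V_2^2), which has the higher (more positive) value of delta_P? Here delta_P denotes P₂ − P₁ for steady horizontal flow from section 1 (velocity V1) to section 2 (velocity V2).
delta_P(A) = -82.84 kPa, delta_P(B) = -72.05 kPa. Answer: B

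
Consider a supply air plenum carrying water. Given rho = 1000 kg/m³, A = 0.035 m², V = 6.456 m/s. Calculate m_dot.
Formula: \dot{m} = \rho A V
m_dot = 1000·0.035·6.456 = 226 kg/s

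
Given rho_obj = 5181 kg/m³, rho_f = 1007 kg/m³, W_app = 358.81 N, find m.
Formula: W_{app} = mg\left(1 - \frac{\rho_f}{\rho_{obj}}\right)
Substituting knowns: 358.81 = m·9.81·(1 − 1007/5181)
Solving for m: m = 358.81/(9.81·(1 − 1007/5181)) = 45.4 kg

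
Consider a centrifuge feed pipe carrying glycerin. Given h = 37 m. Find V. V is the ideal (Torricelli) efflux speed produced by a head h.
Formula: V = \sqrt{2 g h}
V = √(2·9.81·37) = 26.94 m/s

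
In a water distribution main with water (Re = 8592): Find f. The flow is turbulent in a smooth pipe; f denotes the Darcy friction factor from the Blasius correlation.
Formula: f = \frac{0.316}{Re^{0.25}}
f = 0.316/8592^0.25 = 0.03282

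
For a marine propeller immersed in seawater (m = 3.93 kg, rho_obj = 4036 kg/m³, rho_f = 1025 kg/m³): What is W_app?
Formula: W_{app} = mg\left(1 - \frac{\rho_f}{\rho_{obj}}\right)
W_app = 3.93·9.81·(1 − 1025/4036) = 28.76 N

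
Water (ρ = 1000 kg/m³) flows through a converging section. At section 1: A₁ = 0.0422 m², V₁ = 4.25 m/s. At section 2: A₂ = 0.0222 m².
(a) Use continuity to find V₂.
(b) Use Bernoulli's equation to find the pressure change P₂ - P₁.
(a) Continuity: A₁V₁=A₂V₂ -> V₂=A₁V₁/A₂=0.0422*4.25/0.0222=8.08 m/s
(b) Bernoulli: P₂-P₁=0.5*rho*(V₁^2-V₂^2)/1000=0.5*1000*(4.25^2-8.08^2)/1000=-23.61 kPa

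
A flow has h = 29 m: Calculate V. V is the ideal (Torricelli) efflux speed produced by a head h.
Formula: V = \sqrt{2 g h}
V = √(2·9.81·29) = 23.85 m/s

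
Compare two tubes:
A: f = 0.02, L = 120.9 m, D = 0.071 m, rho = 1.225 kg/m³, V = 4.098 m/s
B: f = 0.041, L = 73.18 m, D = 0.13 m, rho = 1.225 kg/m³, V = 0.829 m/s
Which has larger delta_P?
delta_P(A) = 0.3503 kPa, delta_P(B) = 0.009715 kPa. Answer: A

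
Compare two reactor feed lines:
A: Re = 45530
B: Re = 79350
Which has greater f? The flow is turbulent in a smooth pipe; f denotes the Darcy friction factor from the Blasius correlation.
f(A) = 0.02163, f(B) = 0.01883. Answer: A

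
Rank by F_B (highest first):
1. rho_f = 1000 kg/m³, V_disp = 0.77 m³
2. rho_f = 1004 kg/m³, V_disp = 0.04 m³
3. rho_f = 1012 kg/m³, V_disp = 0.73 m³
Case 1: F_B = 7554 N
Case 2: F_B = 394 N
Case 3: F_B = 7247 N
Ranking (highest first): 1, 3, 2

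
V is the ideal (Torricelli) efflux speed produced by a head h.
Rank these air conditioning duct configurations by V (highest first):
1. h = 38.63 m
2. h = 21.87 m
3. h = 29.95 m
Case 1: V = 27.53 m/s
Case 2: V = 20.71 m/s
Case 3: V = 24.24 m/s
Ranking (highest first): 1, 3, 2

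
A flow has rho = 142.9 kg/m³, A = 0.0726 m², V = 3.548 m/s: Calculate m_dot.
Formula: \dot{m} = \rho A V
m_dot = 142.9·0.0726·3.548 = 36.81 kg/s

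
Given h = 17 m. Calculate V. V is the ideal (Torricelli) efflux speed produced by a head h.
Formula: V = \sqrt{2 g h}
V = √(2·9.81·17) = 18.26 m/s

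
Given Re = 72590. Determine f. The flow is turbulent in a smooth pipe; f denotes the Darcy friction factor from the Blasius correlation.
Formula: f = \frac{0.316}{Re^{0.25}}
f = 0.316/72590^0.25 = 0.01925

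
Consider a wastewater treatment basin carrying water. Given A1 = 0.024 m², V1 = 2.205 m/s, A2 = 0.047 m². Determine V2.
Formula: V_2 = \frac{A_1 V_1}{A_2}
V2 = 0.024·2.205/0.047 = 1.126 m/s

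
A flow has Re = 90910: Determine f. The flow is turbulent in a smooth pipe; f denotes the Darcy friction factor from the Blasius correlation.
Formula: f = \frac{0.316}{Re^{0.25}}
f = 0.316/90910^0.25 = 0.0182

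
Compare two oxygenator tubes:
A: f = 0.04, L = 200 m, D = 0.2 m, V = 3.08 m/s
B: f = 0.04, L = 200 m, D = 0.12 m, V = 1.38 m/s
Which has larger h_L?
h_L(A) = 19.34 m, h_L(B) = 6.471 m. Answer: A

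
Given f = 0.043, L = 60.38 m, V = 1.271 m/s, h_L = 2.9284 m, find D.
Formula: h_L = f \frac{L}{D} \frac{V^2}{2g}
Substituting knowns: 2.9284 = 0.043·(60.38/D)·1.271²/(2·9.81)
Solving for D: D = 0.043·60.38·1.271²/(2·9.81·2.9284) = 0.073 m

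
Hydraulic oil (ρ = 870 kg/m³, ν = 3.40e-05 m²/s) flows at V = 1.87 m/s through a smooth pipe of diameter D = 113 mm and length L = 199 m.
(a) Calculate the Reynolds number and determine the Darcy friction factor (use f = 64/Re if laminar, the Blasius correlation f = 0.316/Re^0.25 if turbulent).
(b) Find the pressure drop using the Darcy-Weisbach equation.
(a) Re = V·D/ν = 1.87·0.113/3.40e-05 = 6215 → turbulent (Re > 4000); f = 0.316/Re^0.25 = 0.316/6215^0.25 = 0.03559
(b) Darcy-Weisbach: ΔP = f·(L/D)·½ρV²/1000 = 0.03559·(199/0.113)·½·870·1.87²/1000 = 95.34 kPa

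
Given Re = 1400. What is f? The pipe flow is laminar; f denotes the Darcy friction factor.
Formula: f = \frac{64}{Re}
f = 64/1400 = 0.04571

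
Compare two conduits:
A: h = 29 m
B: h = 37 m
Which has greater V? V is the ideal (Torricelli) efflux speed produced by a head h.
V(A) = 23.85 m/s, V(B) = 26.94 m/s. Answer: B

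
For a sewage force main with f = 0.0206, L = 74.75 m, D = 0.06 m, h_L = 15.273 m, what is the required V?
Formula: h_L = f \frac{L}{D} \frac{V^2}{2g}
Substituting knowns: 15.273 = 0.0206·(74.75/0.06)·V²/(2·9.81)
Solving for V: V = √(15.273·2·9.81/(0.0206·(74.75/0.06))) = 3.417 m/s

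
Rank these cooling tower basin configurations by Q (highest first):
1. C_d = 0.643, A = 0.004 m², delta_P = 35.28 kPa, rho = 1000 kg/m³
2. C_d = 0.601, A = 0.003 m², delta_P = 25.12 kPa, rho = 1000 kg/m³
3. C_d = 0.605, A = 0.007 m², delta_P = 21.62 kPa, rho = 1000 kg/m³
Case 1: Q = 21.6 L/s
Case 2: Q = 12.78 L/s
Case 3: Q = 27.85 L/s
Ranking (highest first): 3, 1, 2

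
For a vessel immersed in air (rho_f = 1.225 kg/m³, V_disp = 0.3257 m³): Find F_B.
Formula: F_B = \rho_f g V_{disp}
F_B = 1.225·9.81·0.3257 = 3.914 N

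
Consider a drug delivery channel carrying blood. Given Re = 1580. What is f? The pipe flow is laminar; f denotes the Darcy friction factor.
Formula: f = \frac{64}{Re}
f = 64/1580 = 0.04051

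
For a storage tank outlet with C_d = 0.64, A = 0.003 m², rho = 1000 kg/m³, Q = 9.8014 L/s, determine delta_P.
Formula: Q = C_d A \sqrt{\frac{2 \Delta P}{\rho}}
Substituting knowns: 9.8014 = 0.64·0.003·√(2·(delta_P·1000)/1000)·1000
Solving for delta_P: delta_P = ((9.8014/1000)/(0.64·0.003))²·1000/2/1000 = 13.03 kPa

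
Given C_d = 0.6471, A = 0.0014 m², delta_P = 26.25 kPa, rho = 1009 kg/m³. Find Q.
Formula: Q = C_d A \sqrt{\frac{2 \Delta P}{\rho}}
Q = 0.6471·0.0014·√(2·(26.25·1000)/1009)·1000 = 6.535 L/s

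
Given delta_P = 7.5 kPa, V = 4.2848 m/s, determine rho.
Formula: V = \sqrt{\frac{2 \Delta P}{\rho}}
Substituting knowns: 4.2848 = √(2·(7.5·1000)/rho)
Solving for rho: rho = 2·(7.5·1000)/4.2848² = 817 kg/m³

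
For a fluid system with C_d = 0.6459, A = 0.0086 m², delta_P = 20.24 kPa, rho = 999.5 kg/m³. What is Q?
Formula: Q = C_d A \sqrt{\frac{2 \Delta P}{\rho}}
Q = 0.6459·0.0086·√(2·(20.24·1000)/999.5)·1000 = 35.35 L/s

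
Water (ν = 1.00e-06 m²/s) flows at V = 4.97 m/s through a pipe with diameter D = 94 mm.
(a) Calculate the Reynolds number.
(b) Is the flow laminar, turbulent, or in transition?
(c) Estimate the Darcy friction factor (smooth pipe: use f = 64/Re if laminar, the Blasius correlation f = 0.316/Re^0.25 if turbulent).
(a) Re = V·D/ν = 4.97·0.094/1.00e-06 = 467180
(b) Flow regime: turbulent (Re > 4000)
(c) Friction factor: f = 0.316/Re^0.25 = 0.316/467180^0.25 = 0.01209 (Blasius is strictly valid for Re ≲ 1e5; used here as the smooth-pipe estimate the problem specifies)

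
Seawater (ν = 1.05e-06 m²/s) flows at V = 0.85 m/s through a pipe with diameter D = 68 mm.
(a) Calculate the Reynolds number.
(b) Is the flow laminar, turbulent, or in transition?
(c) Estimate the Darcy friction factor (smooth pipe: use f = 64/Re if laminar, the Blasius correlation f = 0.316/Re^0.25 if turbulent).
(a) Re = V·D/ν = 0.85·0.068/1.05e-06 = 55048
(b) Flow regime: turbulent (Re > 4000)
(c) Friction factor: f = 0.316/Re^0.25 = 0.316/55048^0.25 = 0.02063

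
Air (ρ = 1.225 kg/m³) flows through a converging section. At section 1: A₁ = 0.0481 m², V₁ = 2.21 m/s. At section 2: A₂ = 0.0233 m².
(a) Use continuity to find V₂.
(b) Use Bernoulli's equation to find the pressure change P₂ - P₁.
(a) Continuity: A₁V₁=A₂V₂ -> V₂=A₁V₁/A₂=0.0481*2.21/0.0233=4.56 m/s
(b) Bernoulli: P₂-P₁=0.5*rho*(V₁^2-V₂^2)/1000=0.5*1.225*(2.21^2-4.56^2)/1000=-0.009745 kPa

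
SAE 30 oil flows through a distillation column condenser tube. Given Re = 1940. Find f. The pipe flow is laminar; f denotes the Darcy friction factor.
Formula: f = \frac{64}{Re}
f = 64/1940 = 0.03299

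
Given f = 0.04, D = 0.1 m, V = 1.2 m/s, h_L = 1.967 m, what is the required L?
Formula: h_L = f \frac{L}{D} \frac{V^2}{2g}
Substituting knowns: 1.967 = 0.04·(L/0.1)·1.2²/(2·9.81)
Solving for L: L = 1.967·2·9.81·0.1/(0.04·1.2²) = 67 m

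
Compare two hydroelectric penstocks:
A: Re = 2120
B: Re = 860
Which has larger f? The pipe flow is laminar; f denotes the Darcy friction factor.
f(A) = 0.03019, f(B) = 0.07442. Answer: B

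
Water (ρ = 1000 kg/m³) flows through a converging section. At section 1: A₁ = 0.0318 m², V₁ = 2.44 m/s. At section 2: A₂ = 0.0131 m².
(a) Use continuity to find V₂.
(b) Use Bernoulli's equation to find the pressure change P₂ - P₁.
(a) Continuity: A₁V₁=A₂V₂ -> V₂=A₁V₁/A₂=0.0318*2.44/0.0131=5.92 m/s
(b) Bernoulli: P₂-P₁=0.5*rho*(V₁^2-V₂^2)/1000=0.5*1000*(2.44^2-5.92^2)/1000=-14.55 kPa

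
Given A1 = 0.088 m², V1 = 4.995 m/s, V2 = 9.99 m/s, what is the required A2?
Formula: V_2 = \frac{A_1 V_1}{A_2}
Substituting knowns: 9.99 = 0.088·4.995/A2
Solving for A2: A2 = 0.088·4.995/9.99 = 0.044 m²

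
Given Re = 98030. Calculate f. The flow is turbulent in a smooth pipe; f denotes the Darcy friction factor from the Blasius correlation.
Formula: f = \frac{0.316}{Re^{0.25}}
f = 0.316/98030^0.25 = 0.01786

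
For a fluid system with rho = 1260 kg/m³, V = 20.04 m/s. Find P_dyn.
Formula: P_{dyn} = \frac{1}{2} \rho V^2
P_dyn = 0.5·1260·20.04²/1000 = 253 kPa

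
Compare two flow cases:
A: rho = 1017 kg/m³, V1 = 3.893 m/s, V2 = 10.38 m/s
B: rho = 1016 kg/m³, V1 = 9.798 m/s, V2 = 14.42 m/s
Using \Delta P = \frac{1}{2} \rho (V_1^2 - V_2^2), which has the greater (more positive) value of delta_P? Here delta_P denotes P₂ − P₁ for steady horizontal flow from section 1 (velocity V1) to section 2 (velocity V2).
delta_P(A) = -47.08 kPa, delta_P(B) = -56.86 kPa. Answer: A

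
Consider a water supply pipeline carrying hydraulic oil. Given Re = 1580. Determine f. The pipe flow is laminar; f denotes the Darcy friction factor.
Formula: f = \frac{64}{Re}
f = 64/1580 = 0.04051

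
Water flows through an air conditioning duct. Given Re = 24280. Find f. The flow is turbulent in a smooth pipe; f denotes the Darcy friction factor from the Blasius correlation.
Formula: f = \frac{0.316}{Re^{0.25}}
f = 0.316/24280^0.25 = 0.02531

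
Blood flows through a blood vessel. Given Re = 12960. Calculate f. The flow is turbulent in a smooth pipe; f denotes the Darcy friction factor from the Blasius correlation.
Formula: f = \frac{0.316}{Re^{0.25}}
f = 0.316/12960^0.25 = 0.02962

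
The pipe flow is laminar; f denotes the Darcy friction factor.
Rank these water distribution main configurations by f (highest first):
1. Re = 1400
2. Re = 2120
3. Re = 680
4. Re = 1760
Case 1: f = 0.04571
Case 2: f = 0.03019
Case 3: f = 0.09412
Case 4: f = 0.03636
Ranking (highest first): 3, 1, 4, 2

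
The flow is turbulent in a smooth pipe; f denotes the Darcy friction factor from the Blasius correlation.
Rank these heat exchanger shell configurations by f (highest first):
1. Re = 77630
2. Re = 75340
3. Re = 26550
Case 1: f = 0.01893
Case 2: f = 0.01907
Case 3: f = 0.02476
Ranking (highest first): 3, 2, 1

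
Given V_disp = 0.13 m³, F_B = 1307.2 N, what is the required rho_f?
Formula: F_B = \rho_f g V_{disp}
Substituting knowns: 1307.2 = rho_f·9.81·0.13
Solving for rho_f: rho_f = 1307.2/(9.81·0.13) = 1025 kg/m³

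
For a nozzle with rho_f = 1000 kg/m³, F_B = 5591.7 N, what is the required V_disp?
Formula: F_B = \rho_f g V_{disp}
Substituting knowns: 5591.7 = 1000·9.81·V_disp
Solving for V_disp: V_disp = 5591.7/(1000·9.81) = 0.57 m³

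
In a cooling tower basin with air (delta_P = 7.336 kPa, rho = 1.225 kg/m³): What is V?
Formula: V = \sqrt{\frac{2 \Delta P}{\rho}}
V = √(2·(7.336·1000)/1.225) = 109.4 m/s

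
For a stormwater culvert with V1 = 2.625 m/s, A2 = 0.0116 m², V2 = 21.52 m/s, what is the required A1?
Formula: V_2 = \frac{A_1 V_1}{A_2}
Substituting knowns: 21.52 = A1·2.625/0.0116
Solving for A1: A1 = 21.52·0.0116/2.625 = 0.0951 m²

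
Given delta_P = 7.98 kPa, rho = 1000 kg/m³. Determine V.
Formula: V = \sqrt{\frac{2 \Delta P}{\rho}}
V = √(2·(7.98·1000)/1000) = 3.995 m/s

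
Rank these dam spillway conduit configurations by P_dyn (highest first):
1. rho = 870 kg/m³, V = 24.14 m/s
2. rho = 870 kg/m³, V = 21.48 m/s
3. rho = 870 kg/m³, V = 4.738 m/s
Case 1: P_dyn = 253.5 kPa
Case 2: P_dyn = 200.7 kPa
Case 3: P_dyn = 9.765 kPa
Ranking (highest first): 1, 2, 3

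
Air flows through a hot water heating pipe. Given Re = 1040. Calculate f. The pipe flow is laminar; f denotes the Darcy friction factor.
Formula: f = \frac{64}{Re}
f = 64/1040 = 0.06154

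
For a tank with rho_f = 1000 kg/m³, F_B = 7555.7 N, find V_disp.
Formula: F_B = \rho_f g V_{disp}
Substituting knowns: 7555.7 = 1000·9.81·V_disp
Solving for V_disp: V_disp = 7555.7/(1000·9.81) = 0.7702 m³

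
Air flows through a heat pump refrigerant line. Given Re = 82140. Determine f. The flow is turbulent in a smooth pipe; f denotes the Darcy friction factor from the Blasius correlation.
Formula: f = \frac{0.316}{Re^{0.25}}
f = 0.316/82140^0.25 = 0.01867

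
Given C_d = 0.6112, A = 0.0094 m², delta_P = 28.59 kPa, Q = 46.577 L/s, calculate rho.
Formula: Q = C_d A \sqrt{\frac{2 \Delta P}{\rho}}
Substituting knowns: 46.577 = 0.6112·0.0094·√(2·(28.59·1000)/rho)·1000
Solving for rho: rho = 2·(28.59·1000)/((46.577/1000)/(0.6112·0.0094))² = 870 kg/m³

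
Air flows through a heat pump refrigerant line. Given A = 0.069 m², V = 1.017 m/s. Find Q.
Formula: Q = A V
Q = 0.069·1.017·1000 = 70.17 L/s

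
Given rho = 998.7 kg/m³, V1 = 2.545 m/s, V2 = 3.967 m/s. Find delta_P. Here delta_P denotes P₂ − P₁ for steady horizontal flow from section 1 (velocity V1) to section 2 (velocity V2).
Formula: \Delta P = \frac{1}{2} \rho (V_1^2 - V_2^2)
delta_P = 0.5·998.7·(2.545² − 3.967²)/1000 = -4.624 kPa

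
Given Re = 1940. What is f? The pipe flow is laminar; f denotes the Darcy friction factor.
Formula: f = \frac{64}{Re}
f = 64/1940 = 0.03299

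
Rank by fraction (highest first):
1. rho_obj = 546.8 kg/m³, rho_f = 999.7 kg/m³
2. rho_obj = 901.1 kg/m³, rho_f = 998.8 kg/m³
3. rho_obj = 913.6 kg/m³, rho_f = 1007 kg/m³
Case 1: fraction = 0.547
Case 2: fraction = 0.9022
Case 3: fraction = 0.9072
Ranking (highest first): 3, 2, 1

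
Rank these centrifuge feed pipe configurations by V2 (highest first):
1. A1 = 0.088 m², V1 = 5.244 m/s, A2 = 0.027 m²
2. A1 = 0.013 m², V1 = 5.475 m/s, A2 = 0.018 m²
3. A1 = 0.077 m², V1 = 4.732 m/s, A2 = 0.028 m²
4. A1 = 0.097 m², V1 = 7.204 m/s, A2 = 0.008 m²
Case 1: V2 = 17.09 m/s
Case 2: V2 = 3.954 m/s
Case 3: V2 = 13.01 m/s
Case 4: V2 = 87.35 m/s
Ranking (highest first): 4, 1, 3, 2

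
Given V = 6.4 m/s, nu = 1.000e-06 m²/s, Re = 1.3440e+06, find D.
Formula: Re = \frac{V D}{\nu}
Substituting knowns: 1.3440e+06 = 6.4·D/1.000e-06
Solving for D: D = 1.3440e+06·1.000e-06/6.4 = 0.21 m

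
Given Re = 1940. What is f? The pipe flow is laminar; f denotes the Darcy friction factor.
Formula: f = \frac{64}{Re}
f = 64/1940 = 0.03299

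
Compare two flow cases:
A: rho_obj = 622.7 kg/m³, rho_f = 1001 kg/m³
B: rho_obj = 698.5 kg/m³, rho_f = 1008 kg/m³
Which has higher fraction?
fraction(A) = 0.6221, fraction(B) = 0.693. Answer: B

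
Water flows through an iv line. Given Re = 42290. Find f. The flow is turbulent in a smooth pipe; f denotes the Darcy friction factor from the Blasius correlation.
Formula: f = \frac{0.316}{Re^{0.25}}
f = 0.316/42290^0.25 = 0.02204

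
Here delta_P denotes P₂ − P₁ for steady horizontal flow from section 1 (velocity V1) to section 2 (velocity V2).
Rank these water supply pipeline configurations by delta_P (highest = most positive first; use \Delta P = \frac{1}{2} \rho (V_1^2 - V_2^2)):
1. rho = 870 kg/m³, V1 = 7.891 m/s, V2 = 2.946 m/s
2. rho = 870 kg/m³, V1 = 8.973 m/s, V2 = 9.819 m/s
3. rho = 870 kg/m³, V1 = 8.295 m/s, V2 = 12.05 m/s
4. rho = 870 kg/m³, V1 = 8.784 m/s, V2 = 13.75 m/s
Case 1: delta_P = 23.31 kPa
Case 2: delta_P = -6.916 kPa
Case 3: delta_P = -33.23 kPa
Case 4: delta_P = -48.68 kPa
Ranking (highest first): 1, 2, 3, 4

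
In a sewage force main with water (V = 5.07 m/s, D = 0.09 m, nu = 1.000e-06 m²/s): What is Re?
Formula: Re = \frac{V D}{\nu}
Re = 5.07·0.09/1.000e-06 = 456300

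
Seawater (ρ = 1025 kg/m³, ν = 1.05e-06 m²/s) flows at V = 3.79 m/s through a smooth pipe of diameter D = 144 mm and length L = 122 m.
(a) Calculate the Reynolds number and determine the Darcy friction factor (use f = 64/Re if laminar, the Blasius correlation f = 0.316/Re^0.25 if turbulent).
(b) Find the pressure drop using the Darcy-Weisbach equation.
(a) Re = V·D/ν = 3.79·0.144/1.05e-06 = 519770 → turbulent (Re > 4000); f = 0.316/Re^0.25 = 0.316/519770^0.25 = 0.011769 (Blasius is strictly valid for Re ≲ 1e5; used here as the smooth-pipe estimate the problem specifies)
(b) Darcy-Weisbach: ΔP = f·(L/D)·½ρV²/1000 = 0.011769·(122/0.144)·½·1025·3.79²/1000 = 73.4 kPa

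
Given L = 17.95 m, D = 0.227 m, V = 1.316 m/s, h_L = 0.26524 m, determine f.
Formula: h_L = f \frac{L}{D} \frac{V^2}{2g}
Substituting knowns: 0.26524 = f·(17.95/0.227)·1.316²/(2·9.81)
Solving for f: f = 0.26524·2·9.81/((17.95/0.227)·1.316²) = 0.038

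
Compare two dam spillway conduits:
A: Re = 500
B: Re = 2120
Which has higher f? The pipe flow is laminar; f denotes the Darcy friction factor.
f(A) = 0.128, f(B) = 0.03019. Answer: A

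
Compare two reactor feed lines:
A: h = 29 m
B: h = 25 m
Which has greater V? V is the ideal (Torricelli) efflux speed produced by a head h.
V(A) = 23.85 m/s, V(B) = 22.15 m/s. Answer: A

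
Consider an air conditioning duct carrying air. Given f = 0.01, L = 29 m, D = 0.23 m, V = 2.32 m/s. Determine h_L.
Formula: h_L = f \frac{L}{D} \frac{V^2}{2g}
h_L = 0.01·(29/0.23)·2.32²/(2·9.81) = 0.3459 m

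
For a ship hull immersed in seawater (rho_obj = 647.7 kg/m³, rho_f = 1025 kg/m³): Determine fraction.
Formula: f_{sub} = \frac{\rho_{obj}}{\rho_f}
fraction = 647.7/1025 = 0.6319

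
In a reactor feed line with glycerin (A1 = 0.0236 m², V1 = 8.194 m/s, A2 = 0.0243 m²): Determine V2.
Formula: V_2 = \frac{A_1 V_1}{A_2}
V2 = 0.0236·8.194/0.0243 = 7.958 m/s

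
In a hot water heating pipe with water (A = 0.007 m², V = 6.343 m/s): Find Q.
Formula: Q = A V
Q = 0.007·6.343·1000 = 44.4 L/s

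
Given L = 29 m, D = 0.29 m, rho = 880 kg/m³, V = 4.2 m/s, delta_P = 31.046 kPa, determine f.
Formula: \Delta P = f \frac{L}{D} \frac{\rho V^2}{2}
Substituting knowns: 31.046 = f·(29/0.29)·0.5·880·4.2²/1000
Solving for f: f = (31.046·1000)/((29/0.29)·0.5·880·4.2²) = 0.04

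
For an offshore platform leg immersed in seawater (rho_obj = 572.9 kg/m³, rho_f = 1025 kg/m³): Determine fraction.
Formula: f_{sub} = \frac{\rho_{obj}}{\rho_f}
fraction = 572.9/1025 = 0.5589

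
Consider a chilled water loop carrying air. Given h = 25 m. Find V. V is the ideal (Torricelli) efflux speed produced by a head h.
Formula: V = \sqrt{2 g h}
V = √(2·9.81·25) = 22.15 m/s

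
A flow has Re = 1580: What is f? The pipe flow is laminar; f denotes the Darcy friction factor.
Formula: f = \frac{64}{Re}
f = 64/1580 = 0.04051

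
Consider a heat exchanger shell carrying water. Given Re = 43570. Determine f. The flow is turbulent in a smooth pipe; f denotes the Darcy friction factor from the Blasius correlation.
Formula: f = \frac{0.316}{Re^{0.25}}
f = 0.316/43570^0.25 = 0.02187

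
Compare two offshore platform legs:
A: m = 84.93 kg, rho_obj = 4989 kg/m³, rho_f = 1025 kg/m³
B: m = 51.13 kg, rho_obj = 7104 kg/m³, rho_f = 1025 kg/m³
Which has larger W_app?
W_app(A) = 662 N, W_app(B) = 429.2 N. Answer: A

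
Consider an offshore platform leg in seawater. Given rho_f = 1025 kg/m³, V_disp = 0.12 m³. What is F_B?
Formula: F_B = \rho_f g V_{disp}
F_B = 1025·9.81·0.12 = 1207 N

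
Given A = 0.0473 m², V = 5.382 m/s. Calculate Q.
Formula: Q = A V
Q = 0.0473·5.382·1000 = 254.6 L/s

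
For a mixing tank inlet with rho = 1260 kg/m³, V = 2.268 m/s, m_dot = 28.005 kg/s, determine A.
Formula: \dot{m} = \rho A V
Substituting knowns: 28.005 = 1260·A·2.268
Solving for A: A = 28.005/(1260·2.268) = 0.0098 m²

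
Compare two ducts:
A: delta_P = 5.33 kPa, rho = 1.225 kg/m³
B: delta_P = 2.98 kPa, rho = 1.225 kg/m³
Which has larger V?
V(A) = 93.28 m/s, V(B) = 69.75 m/s. Answer: A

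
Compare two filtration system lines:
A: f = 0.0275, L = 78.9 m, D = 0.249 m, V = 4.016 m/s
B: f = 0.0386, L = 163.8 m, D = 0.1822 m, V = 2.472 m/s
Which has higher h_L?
h_L(A) = 7.163 m, h_L(B) = 10.81 m. Answer: B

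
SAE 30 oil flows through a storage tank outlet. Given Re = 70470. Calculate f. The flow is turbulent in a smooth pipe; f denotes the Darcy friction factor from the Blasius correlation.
Formula: f = \frac{0.316}{Re^{0.25}}
f = 0.316/70470^0.25 = 0.01939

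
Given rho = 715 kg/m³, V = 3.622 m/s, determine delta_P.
Formula: V = \sqrt{\frac{2 \Delta P}{\rho}}
Substituting knowns: 3.622 = √(2·(delta_P·1000)/715)
Solving for delta_P: delta_P = 3.622²·715/2/1000 = 4.69 kPa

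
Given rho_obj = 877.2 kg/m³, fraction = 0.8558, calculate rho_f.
Formula: f_{sub} = \frac{\rho_{obj}}{\rho_f}
Substituting knowns: 0.8558 = 877.2/rho_f
Solving for rho_f: rho_f = 877.2/0.8558 = 1025 kg/m³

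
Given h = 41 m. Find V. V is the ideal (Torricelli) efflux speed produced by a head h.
Formula: V = \sqrt{2 g h}
V = √(2·9.81·41) = 28.36 m/s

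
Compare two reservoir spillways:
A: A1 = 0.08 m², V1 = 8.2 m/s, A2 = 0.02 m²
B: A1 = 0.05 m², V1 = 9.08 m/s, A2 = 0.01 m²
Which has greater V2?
V2(A) = 32.8 m/s, V2(B) = 45.4 m/s. Answer: B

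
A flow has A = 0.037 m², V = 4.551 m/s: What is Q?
Formula: Q = A V
Q = 0.037·4.551·1000 = 168.4 L/s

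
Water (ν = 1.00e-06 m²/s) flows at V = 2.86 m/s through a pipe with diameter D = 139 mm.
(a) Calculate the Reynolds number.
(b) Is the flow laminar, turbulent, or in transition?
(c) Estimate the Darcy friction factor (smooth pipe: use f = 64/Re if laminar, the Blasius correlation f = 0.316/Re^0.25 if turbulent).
(a) Re = V·D/ν = 2.86·0.139/1.00e-06 = 397540
(b) Flow regime: turbulent (Re > 4000)
(c) Friction factor: f = 0.316/Re^0.25 = 0.316/397540^0.25 = 0.01258 (Blasius is strictly valid for Re ≲ 1e5; used here as the smooth-pipe estimate the problem specifies)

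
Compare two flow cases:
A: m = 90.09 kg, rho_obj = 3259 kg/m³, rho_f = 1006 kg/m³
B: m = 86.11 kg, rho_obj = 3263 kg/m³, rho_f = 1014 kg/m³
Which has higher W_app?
W_app(A) = 611 N, W_app(B) = 582.2 N. Answer: A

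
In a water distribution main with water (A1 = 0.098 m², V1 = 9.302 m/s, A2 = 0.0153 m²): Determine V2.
Formula: V_2 = \frac{A_1 V_1}{A_2}
V2 = 0.098·9.302/0.0153 = 59.58 m/s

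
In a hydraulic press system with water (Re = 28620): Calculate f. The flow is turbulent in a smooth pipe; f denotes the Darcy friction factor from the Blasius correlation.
Formula: f = \frac{0.316}{Re^{0.25}}
f = 0.316/28620^0.25 = 0.0243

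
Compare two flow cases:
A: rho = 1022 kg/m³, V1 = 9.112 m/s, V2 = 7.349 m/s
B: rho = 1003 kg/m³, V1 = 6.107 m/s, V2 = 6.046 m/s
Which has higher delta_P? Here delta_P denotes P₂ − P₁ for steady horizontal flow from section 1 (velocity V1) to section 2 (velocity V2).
delta_P(A) = 14.83 kPa, delta_P(B) = 0.3718 kPa. Answer: A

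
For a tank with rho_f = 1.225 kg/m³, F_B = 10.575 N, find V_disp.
Formula: F_B = \rho_f g V_{disp}
Substituting knowns: 10.575 = 1.225·9.81·V_disp
Solving for V_disp: V_disp = 10.575/(1.225·9.81) = 0.88 m³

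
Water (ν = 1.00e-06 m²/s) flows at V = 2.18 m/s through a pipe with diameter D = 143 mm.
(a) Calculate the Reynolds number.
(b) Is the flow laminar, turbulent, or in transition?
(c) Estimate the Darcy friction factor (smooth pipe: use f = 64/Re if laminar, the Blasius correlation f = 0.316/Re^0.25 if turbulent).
(a) Re = V·D/ν = 2.18·0.143/1.00e-06 = 311740
(b) Flow regime: turbulent (Re > 4000)
(c) Friction factor: f = 0.316/Re^0.25 = 0.316/311740^0.25 = 0.01337 (Blasius is strictly valid for Re ≲ 1e5; used here as the smooth-pipe estimate the problem specifies)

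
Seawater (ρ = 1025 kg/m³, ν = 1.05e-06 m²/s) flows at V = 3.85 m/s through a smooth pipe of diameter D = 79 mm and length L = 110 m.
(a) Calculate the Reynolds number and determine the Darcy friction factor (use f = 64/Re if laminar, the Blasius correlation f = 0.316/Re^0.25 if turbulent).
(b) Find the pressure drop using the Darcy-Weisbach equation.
(a) Re = V·D/ν = 3.85·0.079/1.05e-06 = 289670 → turbulent (Re > 4000); f = 0.316/Re^0.25 = 0.316/289670^0.25 = 0.013621 (Blasius is strictly valid for Re ≲ 1e5; used here as the smooth-pipe estimate the problem specifies)
(b) Darcy-Weisbach: ΔP = f·(L/D)·½ρV²/1000 = 0.013621·(110/0.079)·½·1025·3.85²/1000 = 144.1 kPa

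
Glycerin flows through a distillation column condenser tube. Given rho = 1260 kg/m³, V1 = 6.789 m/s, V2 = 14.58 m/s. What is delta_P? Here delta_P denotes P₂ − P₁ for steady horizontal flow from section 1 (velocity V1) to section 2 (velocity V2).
Formula: \Delta P = \frac{1}{2} \rho (V_1^2 - V_2^2)
delta_P = 0.5·1260·(6.789² − 14.58²)/1000 = -104.9 kPa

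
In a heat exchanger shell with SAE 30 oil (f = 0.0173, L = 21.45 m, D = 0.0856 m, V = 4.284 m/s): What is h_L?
Formula: h_L = f \frac{L}{D} \frac{V^2}{2g}
h_L = 0.0173·(21.45/0.0856)·4.284²/(2·9.81) = 4.055 m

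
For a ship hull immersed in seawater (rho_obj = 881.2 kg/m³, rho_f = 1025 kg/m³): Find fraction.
Formula: f_{sub} = \frac{\rho_{obj}}{\rho_f}
fraction = 881.2/1025 = 0.8597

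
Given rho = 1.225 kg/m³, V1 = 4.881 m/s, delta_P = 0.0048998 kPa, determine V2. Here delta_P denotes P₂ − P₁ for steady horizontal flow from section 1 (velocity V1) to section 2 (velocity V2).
Formula: \Delta P = \frac{1}{2} \rho (V_1^2 - V_2^2)
Substituting knowns: 0.0048998 = 0.5·1.225·(4.881² − V2²)/1000
Solving for V2: V2 = √(4.881² − 2·(0.0048998·1000)/1.225) = 3.978 m/s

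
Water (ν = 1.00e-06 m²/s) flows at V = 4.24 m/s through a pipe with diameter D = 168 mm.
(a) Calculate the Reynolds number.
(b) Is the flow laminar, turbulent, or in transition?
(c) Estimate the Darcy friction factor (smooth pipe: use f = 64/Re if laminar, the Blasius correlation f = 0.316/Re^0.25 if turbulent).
(a) Re = V·D/ν = 4.24·0.168/1.00e-06 = 712320
(b) Flow regime: turbulent (Re > 4000)
(c) Friction factor: f = 0.316/Re^0.25 = 0.316/712320^0.25 = 0.01088 (Blasius is strictly valid for Re ≲ 1e5; used here as the smooth-pipe estimate the problem specifies)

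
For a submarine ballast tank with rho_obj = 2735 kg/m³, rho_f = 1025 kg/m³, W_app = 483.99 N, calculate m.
Formula: W_{app} = mg\left(1 - \frac{\rho_f}{\rho_{obj}}\right)
Substituting knowns: 483.99 = m·9.81·(1 − 1025/2735)
Solving for m: m = 483.99/(9.81·(1 − 1025/2735)) = 78.91 kg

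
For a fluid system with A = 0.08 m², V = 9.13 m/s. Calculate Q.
Formula: Q = A V
Q = 0.08·9.13·1000 = 730.4 L/s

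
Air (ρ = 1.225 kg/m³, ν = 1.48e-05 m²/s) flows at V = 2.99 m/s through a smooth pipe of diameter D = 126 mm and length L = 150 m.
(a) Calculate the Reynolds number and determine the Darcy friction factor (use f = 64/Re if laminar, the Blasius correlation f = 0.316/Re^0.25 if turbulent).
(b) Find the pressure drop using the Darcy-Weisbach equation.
(a) Re = V·D/ν = 2.99·0.126/1.48e-05 = 25455 → turbulent (Re > 4000); f = 0.316/Re^0.25 = 0.316/25455^0.25 = 0.025017
(b) Darcy-Weisbach: ΔP = f·(L/D)·½ρV²/1000 = 0.025017·(150/0.126)·½·1.225·2.99²/1000 = 0.1631 kPa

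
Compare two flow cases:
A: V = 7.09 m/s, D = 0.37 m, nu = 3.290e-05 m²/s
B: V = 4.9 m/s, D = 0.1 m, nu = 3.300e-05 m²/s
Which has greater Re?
Re(A) = 79736, Re(B) = 14848. Answer: A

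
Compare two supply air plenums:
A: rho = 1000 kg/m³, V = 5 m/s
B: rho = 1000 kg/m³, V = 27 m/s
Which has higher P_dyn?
P_dyn(A) = 12.5 kPa, P_dyn(B) = 364.5 kPa. Answer: B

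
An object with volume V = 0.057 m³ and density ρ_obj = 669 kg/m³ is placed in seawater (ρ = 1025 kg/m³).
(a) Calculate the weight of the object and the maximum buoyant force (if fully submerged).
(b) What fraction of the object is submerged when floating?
(a) W=rho_obj*g*V=669*9.81*0.057=374.1 N; F_B(max)=rho*g*V=1025*9.81*0.057=573.1 N
(b) Floating fraction=rho_obj/rho=669/1025=0.653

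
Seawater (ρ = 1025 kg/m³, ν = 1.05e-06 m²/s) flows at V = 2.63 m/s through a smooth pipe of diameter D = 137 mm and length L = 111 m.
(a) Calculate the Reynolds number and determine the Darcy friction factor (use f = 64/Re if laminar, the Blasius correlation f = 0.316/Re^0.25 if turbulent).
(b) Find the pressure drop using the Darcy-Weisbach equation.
(a) Re = V·D/ν = 2.63·0.137/1.05e-06 = 343150 → turbulent (Re > 4000); f = 0.316/Re^0.25 = 0.316/343150^0.25 = 0.013056 (Blasius is strictly valid for Re ≲ 1e5; used here as the smooth-pipe estimate the problem specifies)
(b) Darcy-Weisbach: ΔP = f·(L/D)·½ρV²/1000 = 0.013056·(111/0.137)·½·1025·2.63²/1000 = 37.5 kPa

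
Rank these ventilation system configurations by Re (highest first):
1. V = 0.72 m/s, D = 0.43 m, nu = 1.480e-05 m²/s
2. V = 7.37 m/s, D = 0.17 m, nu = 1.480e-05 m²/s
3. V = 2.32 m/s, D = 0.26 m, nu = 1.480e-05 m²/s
Case 1: Re = 20919
Case 2: Re = 84655
Case 3: Re = 40757
Ranking (highest first): 2, 3, 1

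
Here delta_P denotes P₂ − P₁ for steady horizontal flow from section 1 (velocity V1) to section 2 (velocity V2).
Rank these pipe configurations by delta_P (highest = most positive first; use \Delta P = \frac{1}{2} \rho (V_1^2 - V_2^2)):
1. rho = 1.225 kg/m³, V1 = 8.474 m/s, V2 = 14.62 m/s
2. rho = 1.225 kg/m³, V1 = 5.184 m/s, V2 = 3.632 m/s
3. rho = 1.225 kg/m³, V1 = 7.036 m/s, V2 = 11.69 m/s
Case 1: delta_P = -0.08694 kPa
Case 2: delta_P = 0.00838 kPa
Case 3: delta_P = -0.05338 kPa
Ranking (highest first): 2, 3, 1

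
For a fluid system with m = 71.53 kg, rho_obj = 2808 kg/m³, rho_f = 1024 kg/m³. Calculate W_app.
Formula: W_{app} = mg\left(1 - \frac{\rho_f}{\rho_{obj}}\right)
W_app = 71.53·9.81·(1 − 1024/2808) = 445.8 N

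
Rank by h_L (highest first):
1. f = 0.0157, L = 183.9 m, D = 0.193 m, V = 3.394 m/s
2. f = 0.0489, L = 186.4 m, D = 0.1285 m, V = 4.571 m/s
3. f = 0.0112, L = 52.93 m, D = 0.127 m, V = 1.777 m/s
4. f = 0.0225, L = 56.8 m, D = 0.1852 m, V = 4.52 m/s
Case 1: h_L = 8.783 m
Case 2: h_L = 75.54 m
Case 3: h_L = 0.7513 m
Case 4: h_L = 7.186 m
Ranking (highest first): 2, 1, 4, 3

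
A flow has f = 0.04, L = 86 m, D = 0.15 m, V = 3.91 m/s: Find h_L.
Formula: h_L = f \frac{L}{D} \frac{V^2}{2g}
h_L = 0.04·(86/0.15)·3.91²/(2·9.81) = 17.87 m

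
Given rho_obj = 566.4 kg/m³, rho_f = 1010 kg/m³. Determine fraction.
Formula: f_{sub} = \frac{\rho_{obj}}{\rho_f}
fraction = 566.4/1010 = 0.5608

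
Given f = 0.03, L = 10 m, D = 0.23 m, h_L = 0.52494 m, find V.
Formula: h_L = f \frac{L}{D} \frac{V^2}{2g}
Substituting knowns: 0.52494 = 0.03·(10/0.23)·V²/(2·9.81)
Solving for V: V = √(0.52494·2·9.81/(0.03·(10/0.23))) = 2.81 m/s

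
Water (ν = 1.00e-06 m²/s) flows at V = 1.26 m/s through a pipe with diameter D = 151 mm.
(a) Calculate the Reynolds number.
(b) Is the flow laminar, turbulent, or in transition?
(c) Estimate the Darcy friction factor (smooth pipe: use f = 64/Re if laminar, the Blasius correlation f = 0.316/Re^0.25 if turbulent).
(a) Re = V·D/ν = 1.26·0.151/1.00e-06 = 190260
(b) Flow regime: turbulent (Re > 4000)
(c) Friction factor: f = 0.316/Re^0.25 = 0.316/190260^0.25 = 0.01513 (Blasius is strictly valid for Re ≲ 1e5; used here as the smooth-pipe estimate the problem specifies)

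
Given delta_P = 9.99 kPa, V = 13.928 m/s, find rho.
Formula: V = \sqrt{\frac{2 \Delta P}{\rho}}
Substituting knowns: 13.928 = √(2·(9.99·1000)/rho)
Solving for rho: rho = 2·(9.99·1000)/13.928² = 103 kg/m³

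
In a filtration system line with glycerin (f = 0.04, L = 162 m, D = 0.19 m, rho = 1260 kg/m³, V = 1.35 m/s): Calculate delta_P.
Formula: \Delta P = f \frac{L}{D} \frac{\rho V^2}{2}
delta_P = 0.04·(162/0.19)·0.5·1260·1.35²/1000 = 39.16 kPa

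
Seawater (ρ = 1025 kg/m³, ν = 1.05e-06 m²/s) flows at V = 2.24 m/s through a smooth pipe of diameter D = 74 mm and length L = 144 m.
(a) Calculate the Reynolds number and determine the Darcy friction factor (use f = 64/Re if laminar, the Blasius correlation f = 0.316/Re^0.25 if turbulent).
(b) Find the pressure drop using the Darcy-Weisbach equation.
(a) Re = V·D/ν = 2.24·0.074/1.05e-06 = 157870 → turbulent (Re > 4000); f = 0.316/Re^0.25 = 0.316/157870^0.25 = 0.015853 (Blasius is strictly valid for Re ≲ 1e5; used here as the smooth-pipe estimate the problem specifies)
(b) Darcy-Weisbach: ΔP = f·(L/D)·½ρV²/1000 = 0.015853·(144/0.074)·½·1025·2.24²/1000 = 79.33 kPa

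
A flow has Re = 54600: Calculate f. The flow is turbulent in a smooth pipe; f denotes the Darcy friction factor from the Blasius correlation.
Formula: f = \frac{0.316}{Re^{0.25}}
f = 0.316/54600^0.25 = 0.02067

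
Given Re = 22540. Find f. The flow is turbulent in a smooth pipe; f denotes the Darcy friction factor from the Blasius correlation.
Formula: f = \frac{0.316}{Re^{0.25}}
f = 0.316/22540^0.25 = 0.02579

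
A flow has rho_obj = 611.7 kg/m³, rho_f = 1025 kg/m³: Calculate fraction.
Formula: f_{sub} = \frac{\rho_{obj}}{\rho_f}
fraction = 611.7/1025 = 0.5968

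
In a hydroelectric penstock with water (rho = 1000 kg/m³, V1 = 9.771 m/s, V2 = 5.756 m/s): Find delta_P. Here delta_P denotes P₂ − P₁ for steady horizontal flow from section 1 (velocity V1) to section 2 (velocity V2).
Formula: \Delta P = \frac{1}{2} \rho (V_1^2 - V_2^2)
delta_P = 0.5·1000·(9.771² − 5.756²)/1000 = 31.17 kPa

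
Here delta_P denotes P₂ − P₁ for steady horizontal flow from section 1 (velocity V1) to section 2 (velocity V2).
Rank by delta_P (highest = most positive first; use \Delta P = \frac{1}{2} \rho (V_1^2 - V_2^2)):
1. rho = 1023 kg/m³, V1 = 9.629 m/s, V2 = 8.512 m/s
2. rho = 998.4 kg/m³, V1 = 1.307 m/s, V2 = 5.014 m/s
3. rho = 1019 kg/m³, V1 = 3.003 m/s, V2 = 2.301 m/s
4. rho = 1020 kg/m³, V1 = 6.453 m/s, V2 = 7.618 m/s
Case 1: delta_P = 10.36 kPa
Case 2: delta_P = -11.7 kPa
Case 3: delta_P = 1.897 kPa
Case 4: delta_P = -8.36 kPa
Ranking (highest first): 1, 3, 4, 2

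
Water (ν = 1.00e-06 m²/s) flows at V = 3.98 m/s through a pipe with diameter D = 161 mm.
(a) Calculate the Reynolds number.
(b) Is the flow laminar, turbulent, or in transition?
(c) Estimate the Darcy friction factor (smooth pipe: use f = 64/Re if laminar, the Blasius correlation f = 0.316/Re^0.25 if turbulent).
(a) Re = V·D/ν = 3.98·0.161/1.00e-06 = 640780
(b) Flow regime: turbulent (Re > 4000)
(c) Friction factor: f = 0.316/Re^0.25 = 0.316/640780^0.25 = 0.01117 (Blasius is strictly valid for Re ≲ 1e5; used here as the smooth-pipe estimate the problem specifies)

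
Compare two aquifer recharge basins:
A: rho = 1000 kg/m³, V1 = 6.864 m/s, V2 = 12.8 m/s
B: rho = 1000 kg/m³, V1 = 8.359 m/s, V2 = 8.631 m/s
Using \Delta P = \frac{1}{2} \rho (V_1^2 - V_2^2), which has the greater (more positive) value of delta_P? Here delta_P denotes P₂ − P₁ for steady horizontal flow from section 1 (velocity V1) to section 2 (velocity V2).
delta_P(A) = -58.36 kPa, delta_P(B) = -2.311 kPa. Answer: B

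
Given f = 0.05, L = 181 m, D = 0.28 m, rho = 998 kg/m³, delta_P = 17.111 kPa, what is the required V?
Formula: \Delta P = f \frac{L}{D} \frac{\rho V^2}{2}
Substituting knowns: 17.111 = 0.05·(181/0.28)·0.5·998·V²/1000
Solving for V: V = √((17.111·1000)/(0.05·(181/0.28)·0.5·998)) = 1.03 m/s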